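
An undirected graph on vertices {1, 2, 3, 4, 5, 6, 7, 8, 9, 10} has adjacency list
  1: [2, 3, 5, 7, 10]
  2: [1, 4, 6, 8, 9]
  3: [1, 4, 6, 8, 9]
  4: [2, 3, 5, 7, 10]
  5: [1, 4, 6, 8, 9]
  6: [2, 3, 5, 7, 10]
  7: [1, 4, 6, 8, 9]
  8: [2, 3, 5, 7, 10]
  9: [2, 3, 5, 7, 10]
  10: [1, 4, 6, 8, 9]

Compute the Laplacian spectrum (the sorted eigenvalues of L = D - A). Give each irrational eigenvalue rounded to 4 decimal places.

Each diagonal entry of L is the vertex degree and each off-diagonal entry is -1 where an edge is present, 0 otherwise; in the order [1, 2, 3, 4, 5, 6, 7, 8, 9, 10] the diagonal is [5, 5, 5, 5, 5, 5, 5, 5, 5, 5]. Since every row of L sums to 0, the all-ones vector is in the kernel and 0 is an eigenvalue. By the matrix-tree theorem the graph has (1/10) * product of the nonzero eigenvalues = 390625 spanning trees.

[0, 5, 5, 5, 5, 5, 5, 5, 5, 10]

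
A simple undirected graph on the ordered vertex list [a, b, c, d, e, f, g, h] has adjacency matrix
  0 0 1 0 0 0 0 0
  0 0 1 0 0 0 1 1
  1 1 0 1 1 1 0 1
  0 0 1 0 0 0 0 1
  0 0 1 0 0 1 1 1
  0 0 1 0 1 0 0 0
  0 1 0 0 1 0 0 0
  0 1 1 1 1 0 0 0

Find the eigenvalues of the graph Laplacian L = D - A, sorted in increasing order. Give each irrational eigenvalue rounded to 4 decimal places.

With the vertex order [a, b, c, d, e, f, g, h], the degrees are [1, 3, 6, 2, 4, 2, 2, 4], giving D = diag(1, 3, 6, 2, 4, 2, 2, 4) and L = D - A. Diagonalising L (or applying a numerical eigensolver to the 8x8 matrix) gives the spectrum above. By the matrix-tree theorem the graph has (1/8) * product of the nonzero eigenvalues = 151 spanning trees.

[0, 0.9394, 1.5364, 1.6962, 3.0974, 3.9510, 5.6769, 7.1027]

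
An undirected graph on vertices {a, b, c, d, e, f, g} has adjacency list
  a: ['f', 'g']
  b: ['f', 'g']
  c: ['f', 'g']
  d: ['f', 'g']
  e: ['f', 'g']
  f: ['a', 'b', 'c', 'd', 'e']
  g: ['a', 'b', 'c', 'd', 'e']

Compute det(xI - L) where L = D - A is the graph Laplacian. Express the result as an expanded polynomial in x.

x^7 - 20x^6 + 155x^5 - 600x^4 + 1240x^3 - 1312x^2 + 560x

With the vertex order [a, b, c, d, e, f, g], the degrees are [2, 2, 2, 2, 2, 5, 5], giving D = diag(2, 2, 2, 2, 2, 5, 5) and L = D - A. Computing det(xI - L) by cofactor expansion (or equivalently via sum-over-permutations) gives x^7 - 20x^6 + 155x^5 - 600x^4 + 1240x^3 - 1312x^2 + 560x. The coefficient of x^6 equals -trace(L) = -20, matching the sum of degrees. The eigenvalues sum to 20, which equals trace(L) = 2|E|.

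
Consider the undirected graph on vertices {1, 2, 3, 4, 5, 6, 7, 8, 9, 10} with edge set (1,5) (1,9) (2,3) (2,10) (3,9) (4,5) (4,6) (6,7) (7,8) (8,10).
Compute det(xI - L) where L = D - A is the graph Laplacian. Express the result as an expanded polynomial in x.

x^10 - 20x^9 + 170x^8 - 800x^7 + 2275x^6 - 4004x^5 + 4290x^4 - 2640x^3 + 825x^2 - 100x

Reading degrees in the order [1, 2, 3, 4, 5, 6, 7, 8, 9, 10] gives [2, 2, 2, 2, 2, 2, 2, 2, 2, 2]; set D = diag(2, 2, 2, 2, 2, 2, 2, 2, 2, 2) and form L = D - A. Computing det(xI - L) by cofactor expansion (or equivalently via sum-over-permutations) gives x^10 - 20x^9 + 170x^8 - 800x^7 + 2275x^6 - 4004x^5 + 4290x^4 - 2640x^3 + 825x^2 - 100x. The constant term is 0 because L is singular (the all-ones vector lies in its kernel). By the matrix-tree theorem the graph has (1/10) * product of the nonzero eigenvalues = 10 spanning trees.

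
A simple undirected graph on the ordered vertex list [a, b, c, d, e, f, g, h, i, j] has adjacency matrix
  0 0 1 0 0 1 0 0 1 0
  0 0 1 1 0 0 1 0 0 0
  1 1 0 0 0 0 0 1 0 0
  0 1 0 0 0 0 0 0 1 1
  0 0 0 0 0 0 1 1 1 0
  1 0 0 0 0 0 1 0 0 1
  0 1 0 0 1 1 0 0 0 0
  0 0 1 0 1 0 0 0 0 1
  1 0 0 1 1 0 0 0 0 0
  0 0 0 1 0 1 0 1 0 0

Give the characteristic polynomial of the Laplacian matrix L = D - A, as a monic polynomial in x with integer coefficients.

x^10 - 30x^9 + 390x^8 - 2880x^7 + 13305x^6 - 39882x^5 + 77640x^4 - 94800x^3 + 66000x^2 - 20000x

Each diagonal entry of L is the vertex degree and each off-diagonal entry is -1 where an edge is present, 0 otherwise; in the order [a, b, c, d, e, f, g, h, i, j] the diagonal is [3, 3, 3, 3, 3, 3, 3, 3, 3, 3]. L has integer entries, so p(x) = det(xI - L) has integer coefficients. Expanding the determinant yields x^10 - 30x^9 + 390x^8 - 2880x^7 + 13305x^6 - 39882x^5 + 77640x^4 - 94800x^3 + 66000x^2 - 20000x. The constant term is 0 because L is singular (the all-ones vector lies in its kernel). By the matrix-tree theorem the graph has (1/10) * product of the nonzero eigenvalues = 2000 spanning trees. The largest eigenvalue, 5, is at most the vertex count 10.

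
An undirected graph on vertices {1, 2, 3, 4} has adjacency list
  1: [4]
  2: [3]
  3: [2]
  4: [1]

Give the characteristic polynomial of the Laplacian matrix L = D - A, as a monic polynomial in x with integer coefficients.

x^4 - 4x^3 + 4x^2

With the vertex order [1, 2, 3, 4], the degrees are [1, 1, 1, 1], giving D = diag(1, 1, 1, 1) and L = D - A. The eigenvalues of L are [0, 0, 2, 2]; the characteristic polynomial is the product of (x - lambda_i), which multiplies out to x^4 - 4x^3 + 4x^2. The coefficient of x^3 equals -trace(L) = -4, matching the sum of degrees. There are 2 zeros in the spectrum, matching the 2 components. The eigenvalues sum to 4, which equals trace(L) = 2|E|.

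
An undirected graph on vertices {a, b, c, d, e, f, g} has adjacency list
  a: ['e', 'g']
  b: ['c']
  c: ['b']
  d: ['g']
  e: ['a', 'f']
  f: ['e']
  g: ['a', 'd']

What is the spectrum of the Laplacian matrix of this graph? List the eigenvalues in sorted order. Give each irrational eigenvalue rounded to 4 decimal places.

Each diagonal entry of L is the vertex degree and each off-diagonal entry is -1 where an edge is present, 0 otherwise; in the order [a, b, c, d, e, f, g] the diagonal is [2, 1, 1, 1, 2, 1, 2]. Since every row of L sums to 0, the all-ones vector is in the kernel and 0 is an eigenvalue. The 2 zero eigenvalues correspond to the 2 connected components. The eigenvalues sum to 10, which equals trace(L) = 2|E|. The largest eigenvalue, 3.6180, is at most the vertex count 7.

[0, 0, 0.3820, 1.3820, 2, 2.6180, 3.6180]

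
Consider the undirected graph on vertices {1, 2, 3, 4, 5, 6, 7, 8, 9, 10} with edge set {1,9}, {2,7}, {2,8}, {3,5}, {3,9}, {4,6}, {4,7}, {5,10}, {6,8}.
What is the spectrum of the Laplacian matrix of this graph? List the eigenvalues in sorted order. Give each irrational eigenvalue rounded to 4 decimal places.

With the vertex order [1, 2, 3, 4, 5, 6, 7, 8, 9, 10], the degrees are [1, 2, 2, 2, 2, 2, 2, 2, 2, 1], giving D = diag(1, 2, 2, 2, 2, 2, 2, 2, 2, 1) and L = D - A. L is symmetric positive semidefinite, so every eigenvalue is real and nonnegative. The 2 zero eigenvalues correspond to the 2 connected components. The eigenvalues sum to 18, which equals trace(L) = 2|E|.

[0, 0, 0.3820, 1.3820, 1.3820, 1.3820, 2.6180, 3.6180, 3.6180, 3.6180]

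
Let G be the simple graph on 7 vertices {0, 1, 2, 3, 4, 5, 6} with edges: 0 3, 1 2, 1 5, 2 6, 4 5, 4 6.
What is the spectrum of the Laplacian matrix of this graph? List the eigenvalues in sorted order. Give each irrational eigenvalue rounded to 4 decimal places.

[0, 0, 1.3820, 1.3820, 2, 3.6180, 3.6180]

Each diagonal entry of L is the vertex degree and each off-diagonal entry is -1 where an edge is present, 0 otherwise; in the order [0, 1, 2, 3, 4, 5, 6] the diagonal is [1, 2, 2, 1, 2, 2, 2]. Since every row of L sums to 0, the all-ones vector is in the kernel and 0 is an eigenvalue. The 2 zero eigenvalues correspond to the 2 connected components.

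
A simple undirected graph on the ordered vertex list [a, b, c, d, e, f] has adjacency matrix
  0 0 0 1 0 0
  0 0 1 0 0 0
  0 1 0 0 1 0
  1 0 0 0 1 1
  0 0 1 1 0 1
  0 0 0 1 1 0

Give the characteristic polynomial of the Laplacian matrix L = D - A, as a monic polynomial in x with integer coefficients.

Each diagonal entry of L is the vertex degree and each off-diagonal entry is -1 where an edge is present, 0 otherwise; in the order [a, b, c, d, e, f] the diagonal is [1, 1, 2, 3, 3, 2]. Computing det(xI - L) by cofactor expansion (or equivalently via sum-over-permutations) gives x^6 - 12x^5 + 52x^4 - 98x^3 + 76x^2 - 18x. The coefficient of x^5 equals -trace(L) = -12, matching the sum of degrees. The eigenvalues sum to 12, which equals trace(L) = 2|E|.

x^6 - 12x^5 + 52x^4 - 98x^3 + 76x^2 - 18x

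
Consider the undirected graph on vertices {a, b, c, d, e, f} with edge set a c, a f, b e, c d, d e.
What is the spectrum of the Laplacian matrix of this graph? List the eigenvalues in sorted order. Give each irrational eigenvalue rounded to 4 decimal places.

Each diagonal entry of L is the vertex degree and each off-diagonal entry is -1 where an edge is present, 0 otherwise; in the order [a, b, c, d, e, f] the diagonal is [2, 1, 2, 2, 2, 1]. The multiplicity of 0 as a Laplacian eigenvalue equals the number of connected components.

[0, 0.2679, 1, 2, 3, 3.7321]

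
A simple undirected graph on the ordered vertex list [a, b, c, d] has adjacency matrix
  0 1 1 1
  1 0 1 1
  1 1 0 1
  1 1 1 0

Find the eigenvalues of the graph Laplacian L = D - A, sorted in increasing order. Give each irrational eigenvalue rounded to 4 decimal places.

Each diagonal entry of L is the vertex degree and each off-diagonal entry is -1 where an edge is present, 0 otherwise; in the order [a, b, c, d] the diagonal is [3, 3, 3, 3]. Since every row of L sums to 0, the all-ones vector is in the kernel and 0 is an eigenvalue. The single zero eigenvalue shows the graph is connected. By the matrix-tree theorem the graph has (1/4) * product of the nonzero eigenvalues = 16 spanning trees.

[0, 4, 4, 4]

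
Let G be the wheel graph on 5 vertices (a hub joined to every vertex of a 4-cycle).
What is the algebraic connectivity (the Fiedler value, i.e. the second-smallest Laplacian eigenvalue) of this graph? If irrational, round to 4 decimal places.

The graph has 5 vertices and degree multiset [4, 3, 3, 3, 3]; D is the diagonal matrix of degrees and L = D - A. Computing the eigenvalues of L and sorting gives [0, 3, 3, 5, 5]. The Fiedler value lambda_2 = 3 is strictly positive, so the graph is connected. By the matrix-tree theorem the graph has (1/5) * product of the nonzero eigenvalues = 45 spanning trees.

3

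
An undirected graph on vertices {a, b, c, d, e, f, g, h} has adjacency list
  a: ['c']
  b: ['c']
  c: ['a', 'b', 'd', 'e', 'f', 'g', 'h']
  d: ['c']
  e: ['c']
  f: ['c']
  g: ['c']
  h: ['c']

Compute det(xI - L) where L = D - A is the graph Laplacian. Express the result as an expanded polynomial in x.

x^8 - 14x^7 + 63x^6 - 140x^5 + 175x^4 - 126x^3 + 49x^2 - 8x

With the vertex order [a, b, c, d, e, f, g, h], the degrees are [1, 1, 7, 1, 1, 1, 1, 1], giving D = diag(1, 1, 7, 1, 1, 1, 1, 1) and L = D - A. L has integer entries, so p(x) = det(xI - L) has integer coefficients. Expanding the determinant yields x^8 - 14x^7 + 63x^6 - 140x^5 + 175x^4 - 126x^3 + 49x^2 - 8x. The coefficient of x^7 equals -trace(L) = -14, matching the sum of degrees. The largest eigenvalue, 8, is at most the vertex count 8.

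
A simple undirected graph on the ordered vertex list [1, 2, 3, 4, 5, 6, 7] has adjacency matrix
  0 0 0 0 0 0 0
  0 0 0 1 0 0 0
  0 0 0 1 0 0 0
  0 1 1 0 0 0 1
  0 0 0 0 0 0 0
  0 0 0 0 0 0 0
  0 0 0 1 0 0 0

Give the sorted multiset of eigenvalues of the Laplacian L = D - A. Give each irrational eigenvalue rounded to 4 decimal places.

Reading degrees in the order [1, 2, 3, 4, 5, 6, 7] gives [0, 1, 1, 3, 0, 0, 1]; set D = diag(0, 1, 1, 3, 0, 0, 1) and form L = D - A. Diagonalising L (or applying a numerical eigensolver to the 7x7 matrix) gives the spectrum above. The 4 zero eigenvalues correspond to the 4 connected components. There are 4 zeros in the spectrum, matching the 4 components.

[0, 0, 0, 0, 1, 1, 4]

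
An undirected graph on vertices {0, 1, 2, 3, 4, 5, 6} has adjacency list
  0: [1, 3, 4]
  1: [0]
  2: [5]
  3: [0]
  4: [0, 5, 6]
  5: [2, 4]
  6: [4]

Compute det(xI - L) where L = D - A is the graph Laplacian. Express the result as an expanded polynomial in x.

Each diagonal entry of L is the vertex degree and each off-diagonal entry is -1 where an edge is present, 0 otherwise; in the order [0, 1, 2, 3, 4, 5, 6] the diagonal is [3, 1, 1, 1, 3, 2, 1]. Computing det(xI - L) by cofactor expansion (or equivalently via sum-over-permutations) gives x^7 - 12x^6 + 53x^5 - 108x^4 + 105x^3 - 46x^2 + 7x. The constant term is 0 because L is singular (the all-ones vector lies in its kernel). The eigenvalues sum to 12, which equals trace(L) = 2|E|.

x^7 - 12x^6 + 53x^5 - 108x^4 + 105x^3 - 46x^2 + 7x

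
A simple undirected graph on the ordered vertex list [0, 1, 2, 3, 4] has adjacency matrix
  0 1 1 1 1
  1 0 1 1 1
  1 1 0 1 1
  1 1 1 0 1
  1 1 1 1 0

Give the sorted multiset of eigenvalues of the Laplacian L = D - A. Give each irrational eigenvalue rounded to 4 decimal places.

With the vertex order [0, 1, 2, 3, 4], the degrees are [4, 4, 4, 4, 4], giving D = diag(4, 4, 4, 4, 4) and L = D - A. The multiplicity of 0 as a Laplacian eigenvalue equals the number of connected components. The largest eigenvalue, 5, is at most the vertex count 5.

[0, 5, 5, 5, 5]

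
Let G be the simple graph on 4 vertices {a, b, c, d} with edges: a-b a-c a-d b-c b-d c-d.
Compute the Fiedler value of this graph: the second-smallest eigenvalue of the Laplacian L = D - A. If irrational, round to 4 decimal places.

4

With the vertex order [a, b, c, d], the degrees are [3, 3, 3, 3], giving D = diag(3, 3, 3, 3) and L = D - A. Computing the eigenvalues of L and sorting gives [0, 4, 4, 4]. The Fiedler value lambda_2 = 4 is strictly positive, so the graph is connected. There is one zero in the spectrum, matching the 1 component.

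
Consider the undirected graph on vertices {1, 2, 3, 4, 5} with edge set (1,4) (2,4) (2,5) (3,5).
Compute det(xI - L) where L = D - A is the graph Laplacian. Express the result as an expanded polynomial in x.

With the vertex order [1, 2, 3, 4, 5], the degrees are [1, 2, 1, 2, 2], giving D = diag(1, 2, 1, 2, 2) and L = D - A. Computing det(xI - L) by cofactor expansion (or equivalently via sum-over-permutations) gives x^5 - 8x^4 + 21x^3 - 20x^2 + 5x. The constant term is 0 because L is singular (the all-ones vector lies in its kernel). By the matrix-tree theorem the graph has (1/5) * product of the nonzero eigenvalues = 1 spanning tree.

x^5 - 8x^4 + 21x^3 - 20x^2 + 5x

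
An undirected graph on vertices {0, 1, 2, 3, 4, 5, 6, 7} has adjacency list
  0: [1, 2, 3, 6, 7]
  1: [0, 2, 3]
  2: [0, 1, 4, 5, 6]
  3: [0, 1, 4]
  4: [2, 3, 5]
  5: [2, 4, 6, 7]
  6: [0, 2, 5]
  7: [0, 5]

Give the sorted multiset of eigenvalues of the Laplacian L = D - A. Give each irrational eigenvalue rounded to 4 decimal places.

Each diagonal entry of L is the vertex degree and each off-diagonal entry is -1 where an edge is present, 0 otherwise; in the order [0, 1, 2, 3, 4, 5, 6, 7] the diagonal is [5, 3, 5, 3, 3, 4, 3, 2]. The multiplicity of 0 as a Laplacian eigenvalue equals the number of connected components. There is one zero in the spectrum, matching the 1 component. The eigenvalues sum to 28, which equals trace(L) = 2|E|.

[0, 1.6638, 2.2866, 2.6066, 3.8642, 5.0898, 5.8068, 6.6822]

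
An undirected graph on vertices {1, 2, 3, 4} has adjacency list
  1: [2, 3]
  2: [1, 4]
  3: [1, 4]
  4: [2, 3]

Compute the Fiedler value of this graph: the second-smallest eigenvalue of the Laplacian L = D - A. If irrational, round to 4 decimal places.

Each diagonal entry of L is the vertex degree and each off-diagonal entry is -1 where an edge is present, 0 otherwise; in the order [1, 2, 3, 4] the diagonal is [2, 2, 2, 2]. The sorted Laplacian eigenvalues are [0, 2, 2, 4]; the algebraic connectivity is the second entry, 2. The largest eigenvalue, 4, is at most the vertex count 4.

2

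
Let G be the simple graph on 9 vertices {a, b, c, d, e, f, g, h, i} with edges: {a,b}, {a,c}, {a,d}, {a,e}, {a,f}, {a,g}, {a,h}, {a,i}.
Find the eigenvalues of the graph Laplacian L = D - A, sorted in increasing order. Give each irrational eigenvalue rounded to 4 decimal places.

With the vertex order [a, b, c, d, e, f, g, h, i], the degrees are [8, 1, 1, 1, 1, 1, 1, 1, 1], giving D = diag(8, 1, 1, 1, 1, 1, 1, 1, 1) and L = D - A. The multiplicity of 0 as a Laplacian eigenvalue equals the number of connected components. The single zero eigenvalue shows the graph is connected. There is one zero in the spectrum, matching the 1 component.

[0, 1, 1, 1, 1, 1, 1, 1, 9]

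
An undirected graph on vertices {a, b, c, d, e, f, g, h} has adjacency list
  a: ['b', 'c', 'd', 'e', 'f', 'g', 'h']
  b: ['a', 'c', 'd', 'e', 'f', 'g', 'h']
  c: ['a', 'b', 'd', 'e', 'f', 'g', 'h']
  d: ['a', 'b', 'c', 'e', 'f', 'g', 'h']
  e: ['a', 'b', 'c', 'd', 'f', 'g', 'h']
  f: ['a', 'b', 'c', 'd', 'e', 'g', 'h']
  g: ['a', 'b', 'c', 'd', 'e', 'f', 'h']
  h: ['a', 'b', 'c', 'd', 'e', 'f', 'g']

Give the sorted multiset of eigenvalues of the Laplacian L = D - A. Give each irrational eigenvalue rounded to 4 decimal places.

[0, 8, 8, 8, 8, 8, 8, 8]

With the vertex order [a, b, c, d, e, f, g, h], the degrees are [7, 7, 7, 7, 7, 7, 7, 7], giving D = diag(7, 7, 7, 7, 7, 7, 7, 7) and L = D - A. L is symmetric positive semidefinite, so every eigenvalue is real and nonnegative. The single zero eigenvalue shows the graph is connected. The eigenvalues sum to 56, which equals trace(L) = 2|E|.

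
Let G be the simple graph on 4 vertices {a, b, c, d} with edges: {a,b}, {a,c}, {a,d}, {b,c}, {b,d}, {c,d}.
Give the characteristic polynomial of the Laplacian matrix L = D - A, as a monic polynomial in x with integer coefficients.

Each diagonal entry of L is the vertex degree and each off-diagonal entry is -1 where an edge is present, 0 otherwise; in the order [a, b, c, d] the diagonal is [3, 3, 3, 3]. L has integer entries, so p(x) = det(xI - L) has integer coefficients. Expanding the determinant yields x^4 - 12x^3 + 48x^2 - 64x. The coefficient of x^3 equals -trace(L) = -12, matching the sum of degrees.

x^4 - 12x^3 + 48x^2 - 64x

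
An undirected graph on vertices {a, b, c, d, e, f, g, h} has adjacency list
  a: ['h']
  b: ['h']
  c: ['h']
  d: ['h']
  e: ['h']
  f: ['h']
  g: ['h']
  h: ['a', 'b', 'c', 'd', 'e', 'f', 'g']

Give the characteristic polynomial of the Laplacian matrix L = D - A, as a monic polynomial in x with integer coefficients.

Reading degrees in the order [a, b, c, d, e, f, g, h] gives [1, 1, 1, 1, 1, 1, 1, 7]; set D = diag(1, 1, 1, 1, 1, 1, 1, 7) and form L = D - A. The eigenvalues of L are [0, 1, 1, 1, 1, 1, 1, 8]; the characteristic polynomial is the product of (x - lambda_i), which multiplies out to x^8 - 14x^7 + 63x^6 - 140x^5 + 175x^4 - 126x^3 + 49x^2 - 8x. The constant term is 0 because L is singular (the all-ones vector lies in its kernel). The eigenvalues sum to 14, which equals trace(L) = 2|E|. The largest eigenvalue, 8, is at most the vertex count 8.

x^8 - 14x^7 + 63x^6 - 140x^5 + 175x^4 - 126x^3 + 49x^2 - 8x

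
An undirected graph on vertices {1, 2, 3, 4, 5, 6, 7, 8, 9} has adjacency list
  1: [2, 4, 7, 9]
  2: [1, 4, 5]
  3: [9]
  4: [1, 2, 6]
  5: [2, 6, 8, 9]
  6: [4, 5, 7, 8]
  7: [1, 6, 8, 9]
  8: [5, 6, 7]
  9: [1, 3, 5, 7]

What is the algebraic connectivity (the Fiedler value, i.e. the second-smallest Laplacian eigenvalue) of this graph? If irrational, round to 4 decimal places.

Each diagonal entry of L is the vertex degree and each off-diagonal entry is -1 where an edge is present, 0 otherwise; in the order [1, 2, 3, 4, 5, 6, 7, 8, 9] the diagonal is [4, 3, 1, 3, 4, 4, 4, 3, 4]. The smallest Laplacian eigenvalue is always 0. The next one, lambda_2 = 0.7933, measures how hard the graph is to disconnect: larger values mean better connectivity.

0.7933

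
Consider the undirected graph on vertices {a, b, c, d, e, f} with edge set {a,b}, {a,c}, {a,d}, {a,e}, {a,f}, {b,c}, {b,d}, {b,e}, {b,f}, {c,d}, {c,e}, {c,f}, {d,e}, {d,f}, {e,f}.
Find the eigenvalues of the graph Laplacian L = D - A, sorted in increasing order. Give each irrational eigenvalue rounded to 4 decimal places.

Reading degrees in the order [a, b, c, d, e, f] gives [5, 5, 5, 5, 5, 5]; set D = diag(5, 5, 5, 5, 5, 5) and form L = D - A. L is symmetric positive semidefinite, so every eigenvalue is real and nonnegative. By the matrix-tree theorem the graph has (1/6) * product of the nonzero eigenvalues = 1296 spanning trees.

[0, 6, 6, 6, 6, 6]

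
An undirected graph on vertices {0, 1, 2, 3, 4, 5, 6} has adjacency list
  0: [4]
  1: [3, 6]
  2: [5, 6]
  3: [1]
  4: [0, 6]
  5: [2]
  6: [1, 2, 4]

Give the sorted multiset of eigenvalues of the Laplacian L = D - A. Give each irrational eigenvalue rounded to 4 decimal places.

[0, 0.3820, 0.3820, 1.5858, 2.6180, 2.6180, 4.4142]

With the vertex order [0, 1, 2, 3, 4, 5, 6], the degrees are [1, 2, 2, 1, 2, 1, 3], giving D = diag(1, 2, 2, 1, 2, 1, 3) and L = D - A. Since every row of L sums to 0, the all-ones vector is in the kernel and 0 is an eigenvalue. The single zero eigenvalue shows the graph is connected. There is one zero in the spectrum, matching the 1 component.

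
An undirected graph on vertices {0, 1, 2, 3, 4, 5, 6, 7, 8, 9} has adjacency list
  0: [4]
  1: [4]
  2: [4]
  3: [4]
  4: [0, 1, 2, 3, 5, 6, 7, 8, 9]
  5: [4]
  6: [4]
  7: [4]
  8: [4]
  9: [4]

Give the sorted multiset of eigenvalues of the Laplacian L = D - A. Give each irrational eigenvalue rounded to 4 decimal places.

Reading degrees in the order [0, 1, 2, 3, 4, 5, 6, 7, 8, 9] gives [1, 1, 1, 1, 9, 1, 1, 1, 1, 1]; set D = diag(1, 1, 1, 1, 9, 1, 1, 1, 1, 1) and form L = D - A. Diagonalising L (or applying a numerical eigensolver to the 10x10 matrix) gives the spectrum above. The single zero eigenvalue shows the graph is connected. The eigenvalues sum to 18, which equals trace(L) = 2|E|. There is one zero in the spectrum, matching the 1 component.

[0, 1, 1, 1, 1, 1, 1, 1, 1, 10]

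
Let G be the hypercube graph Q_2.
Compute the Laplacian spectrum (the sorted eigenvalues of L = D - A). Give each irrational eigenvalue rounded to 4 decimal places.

[0, 2, 2, 4]

The graph has 4 vertices and degree multiset [2, 2, 2, 2]; D is the diagonal matrix of degrees and L = D - A. The multiplicity of 0 as a Laplacian eigenvalue equals the number of connected components. The single zero eigenvalue shows the graph is connected.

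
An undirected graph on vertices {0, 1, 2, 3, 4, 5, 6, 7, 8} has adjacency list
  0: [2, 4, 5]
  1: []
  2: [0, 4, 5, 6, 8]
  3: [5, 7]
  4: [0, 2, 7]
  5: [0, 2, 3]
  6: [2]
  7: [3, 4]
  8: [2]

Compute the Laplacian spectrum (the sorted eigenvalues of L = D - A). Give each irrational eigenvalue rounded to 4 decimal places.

Each diagonal entry of L is the vertex degree and each off-diagonal entry is -1 where an edge is present, 0 otherwise; in the order [0, 1, 2, 3, 4, 5, 6, 7, 8] the diagonal is [3, 0, 5, 2, 3, 3, 1, 2, 1]. L is symmetric positive semidefinite, so every eigenvalue is real and nonnegative. The 2 zero eigenvalues correspond to the 2 connected components.

[0, 0, 0.6826, 1, 1.7045, 2, 4, 4.4964, 6.1165]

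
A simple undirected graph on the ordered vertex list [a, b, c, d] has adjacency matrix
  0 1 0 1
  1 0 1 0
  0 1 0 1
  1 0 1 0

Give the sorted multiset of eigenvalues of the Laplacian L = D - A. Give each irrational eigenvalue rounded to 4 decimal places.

[0, 2, 2, 4]

With the vertex order [a, b, c, d], the degrees are [2, 2, 2, 2], giving D = diag(2, 2, 2, 2) and L = D - A. Diagonalising L (or applying a numerical eigensolver to the 4x4 matrix) gives the spectrum above. There is one zero in the spectrum, matching the 1 component.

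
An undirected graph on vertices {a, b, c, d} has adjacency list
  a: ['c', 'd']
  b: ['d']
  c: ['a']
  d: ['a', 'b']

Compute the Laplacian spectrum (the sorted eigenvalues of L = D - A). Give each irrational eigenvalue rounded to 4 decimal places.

[0, 0.5858, 2, 3.4142]

With the vertex order [a, b, c, d], the degrees are [2, 1, 1, 2], giving D = diag(2, 1, 1, 2) and L = D - A. L is symmetric positive semidefinite, so every eigenvalue is real and nonnegative. The single zero eigenvalue shows the graph is connected. The eigenvalues sum to 6, which equals trace(L) = 2|E|. By the matrix-tree theorem the graph has (1/4) * product of the nonzero eigenvalues = 1 spanning tree.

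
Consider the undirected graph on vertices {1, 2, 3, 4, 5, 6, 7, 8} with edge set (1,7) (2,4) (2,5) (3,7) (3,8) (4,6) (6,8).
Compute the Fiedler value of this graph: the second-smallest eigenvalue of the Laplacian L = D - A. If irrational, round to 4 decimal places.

0.1522

Each diagonal entry of L is the vertex degree and each off-diagonal entry is -1 where an edge is present, 0 otherwise; in the order [1, 2, 3, 4, 5, 6, 7, 8] the diagonal is [1, 2, 2, 2, 1, 2, 2, 2]. Computing the eigenvalues of L and sorting gives [0, 0.1522, 0.5858, 1.2346, 2, 2.7654, 3.4142, 3.8478]. The Fiedler value lambda_2 = 0.1522 is strictly positive, so the graph is connected. There is one zero in the spectrum, matching the 1 component.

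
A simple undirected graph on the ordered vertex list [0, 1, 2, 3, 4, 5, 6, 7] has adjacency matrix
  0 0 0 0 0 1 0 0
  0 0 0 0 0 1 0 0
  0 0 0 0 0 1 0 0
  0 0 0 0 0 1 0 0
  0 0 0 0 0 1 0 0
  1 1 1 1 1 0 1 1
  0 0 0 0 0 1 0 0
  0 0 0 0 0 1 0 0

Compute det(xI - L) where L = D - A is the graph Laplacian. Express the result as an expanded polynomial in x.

With the vertex order [0, 1, 2, 3, 4, 5, 6, 7], the degrees are [1, 1, 1, 1, 1, 7, 1, 1], giving D = diag(1, 1, 1, 1, 1, 7, 1, 1) and L = D - A. Computing det(xI - L) by cofactor expansion (or equivalently via sum-over-permutations) gives x^8 - 14x^7 + 63x^6 - 140x^5 + 175x^4 - 126x^3 + 49x^2 - 8x. The constant term is 0 because L is singular (the all-ones vector lies in its kernel). The eigenvalues sum to 14, which equals trace(L) = 2|E|.

x^8 - 14x^7 + 63x^6 - 140x^5 + 175x^4 - 126x^3 + 49x^2 - 8x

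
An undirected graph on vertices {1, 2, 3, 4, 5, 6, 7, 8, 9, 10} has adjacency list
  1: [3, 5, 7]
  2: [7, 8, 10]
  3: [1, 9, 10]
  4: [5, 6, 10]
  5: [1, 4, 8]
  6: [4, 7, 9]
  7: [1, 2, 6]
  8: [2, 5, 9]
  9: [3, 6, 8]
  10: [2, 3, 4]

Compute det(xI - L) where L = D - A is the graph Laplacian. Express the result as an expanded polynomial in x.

Reading degrees in the order [1, 2, 3, 4, 5, 6, 7, 8, 9, 10] gives [3, 3, 3, 3, 3, 3, 3, 3, 3, 3]; set D = diag(3, 3, 3, 3, 3, 3, 3, 3, 3, 3) and form L = D - A. The eigenvalues of L are [0, 2, 2, 2, 2, 2, 5, 5, 5, 5]; the characteristic polynomial is the product of (x - lambda_i), which multiplies out to x^10 - 30x^9 + 390x^8 - 2880x^7 + 13305x^6 - 39882x^5 + 77640x^4 - 94800x^3 + 66000x^2 - 20000x. The constant term is 0 because L is singular (the all-ones vector lies in its kernel). The eigenvalues sum to 30, which equals trace(L) = 2|E|. The largest eigenvalue, 5, is at most the vertex count 10.

x^10 - 30x^9 + 390x^8 - 2880x^7 + 13305x^6 - 39882x^5 + 77640x^4 - 94800x^3 + 66000x^2 - 20000x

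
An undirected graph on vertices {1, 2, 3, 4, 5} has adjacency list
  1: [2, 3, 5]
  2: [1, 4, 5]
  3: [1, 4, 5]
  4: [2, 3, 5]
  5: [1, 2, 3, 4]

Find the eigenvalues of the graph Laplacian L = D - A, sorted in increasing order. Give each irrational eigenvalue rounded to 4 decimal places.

Each diagonal entry of L is the vertex degree and each off-diagonal entry is -1 where an edge is present, 0 otherwise; in the order [1, 2, 3, 4, 5] the diagonal is [3, 3, 3, 3, 4]. Diagonalising L (or applying a numerical eigensolver to the 5x5 matrix) gives the spectrum above. The single zero eigenvalue shows the graph is connected. The eigenvalues sum to 16, which equals trace(L) = 2|E|.

[0, 3, 3, 5, 5]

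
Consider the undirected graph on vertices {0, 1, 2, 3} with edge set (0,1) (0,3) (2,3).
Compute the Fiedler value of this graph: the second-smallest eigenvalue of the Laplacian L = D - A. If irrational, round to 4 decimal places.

Each diagonal entry of L is the vertex degree and each off-diagonal entry is -1 where an edge is present, 0 otherwise; in the order [0, 1, 2, 3] the diagonal is [2, 1, 1, 2]. Computing the eigenvalues of L and sorting gives [0, 0.5858, 2, 3.4142]. The Fiedler value lambda_2 = 0.5858 is strictly positive, so the graph is connected. The eigenvalues sum to 6, which equals trace(L) = 2|E|.

0.5858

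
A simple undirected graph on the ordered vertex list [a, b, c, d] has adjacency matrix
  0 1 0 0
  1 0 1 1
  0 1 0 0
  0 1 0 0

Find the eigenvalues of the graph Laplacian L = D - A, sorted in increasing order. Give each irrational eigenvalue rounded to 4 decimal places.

Each diagonal entry of L is the vertex degree and each off-diagonal entry is -1 where an edge is present, 0 otherwise; in the order [a, b, c, d] the diagonal is [1, 3, 1, 1]. The multiplicity of 0 as a Laplacian eigenvalue equals the number of connected components. The single zero eigenvalue shows the graph is connected. There is one zero in the spectrum, matching the 1 component.

[0, 1, 1, 4]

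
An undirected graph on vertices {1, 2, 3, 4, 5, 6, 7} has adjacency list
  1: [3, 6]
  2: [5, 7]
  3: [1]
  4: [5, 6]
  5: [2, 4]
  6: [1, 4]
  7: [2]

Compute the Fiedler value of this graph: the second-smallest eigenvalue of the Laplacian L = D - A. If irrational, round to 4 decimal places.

Each diagonal entry of L is the vertex degree and each off-diagonal entry is -1 where an edge is present, 0 otherwise; in the order [1, 2, 3, 4, 5, 6, 7] the diagonal is [2, 2, 1, 2, 2, 2, 1]. The smallest Laplacian eigenvalue is always 0. The next one, lambda_2 = 0.1981, measures how hard the graph is to disconnect: larger values mean better connectivity. The largest eigenvalue, 3.8019, is at most the vertex count 7. By the matrix-tree theorem the graph has (1/7) * product of the nonzero eigenvalues = 1 spanning tree.

0.1981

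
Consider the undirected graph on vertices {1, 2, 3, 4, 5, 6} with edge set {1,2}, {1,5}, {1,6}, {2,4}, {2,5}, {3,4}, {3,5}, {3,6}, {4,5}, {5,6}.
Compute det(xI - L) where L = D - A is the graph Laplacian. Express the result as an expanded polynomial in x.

With the vertex order [1, 2, 3, 4, 5, 6], the degrees are [3, 3, 3, 3, 5, 3], giving D = diag(3, 3, 3, 3, 5, 3) and L = D - A. L has integer entries, so p(x) = det(xI - L) has integer coefficients. Expanding the determinant yields x^6 - 20x^5 + 155x^4 - 580x^3 + 1045x^2 - 726x. Since p(0) = det(-L) = 0, x divides p(x). By the matrix-tree theorem the graph has (1/6) * product of the nonzero eigenvalues = 121 spanning trees.

x^6 - 20x^5 + 155x^4 - 580x^3 + 1045x^2 - 726x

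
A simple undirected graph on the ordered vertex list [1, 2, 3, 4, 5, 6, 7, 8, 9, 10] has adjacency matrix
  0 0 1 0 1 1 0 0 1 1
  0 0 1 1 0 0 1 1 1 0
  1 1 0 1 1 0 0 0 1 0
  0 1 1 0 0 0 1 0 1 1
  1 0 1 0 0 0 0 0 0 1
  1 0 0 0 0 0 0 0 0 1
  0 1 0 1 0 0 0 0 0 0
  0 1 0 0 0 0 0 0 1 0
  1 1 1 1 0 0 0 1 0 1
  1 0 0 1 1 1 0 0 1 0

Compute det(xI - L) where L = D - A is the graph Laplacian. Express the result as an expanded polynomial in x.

x^10 - 40x^9 + 689x^8 - 6682x^7 + 40029x^6 - 152822x^5 + 369709x^4 - 543274x^3 + 437538x^2 - 146330x

Each diagonal entry of L is the vertex degree and each off-diagonal entry is -1 where an edge is present, 0 otherwise; in the order [1, 2, 3, 4, 5, 6, 7, 8, 9, 10] the diagonal is [5, 5, 5, 5, 3, 2, 2, 2, 6, 5]. Computing det(xI - L) by cofactor expansion (or equivalently via sum-over-permutations) gives x^10 - 40x^9 + 689x^8 - 6682x^7 + 40029x^6 - 152822x^5 + 369709x^4 - 543274x^3 + 437538x^2 - 146330x. The constant term is 0 because L is singular (the all-ones vector lies in its kernel). By the matrix-tree theorem the graph has (1/10) * product of the nonzero eigenvalues = 14633 spanning trees.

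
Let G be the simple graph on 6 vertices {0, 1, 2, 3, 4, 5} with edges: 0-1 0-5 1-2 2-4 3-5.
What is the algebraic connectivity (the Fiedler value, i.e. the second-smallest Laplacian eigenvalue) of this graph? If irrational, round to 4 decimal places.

Each diagonal entry of L is the vertex degree and each off-diagonal entry is -1 where an edge is present, 0 otherwise; in the order [0, 1, 2, 3, 4, 5] the diagonal is [2, 2, 2, 1, 1, 2]. Computing the eigenvalues of L and sorting gives [0, 0.2679, 1, 2, 3, 3.7321]. The Fiedler value lambda_2 = 0.2679 is strictly positive, so the graph is connected. There is one zero in the spectrum, matching the 1 component.

0.2679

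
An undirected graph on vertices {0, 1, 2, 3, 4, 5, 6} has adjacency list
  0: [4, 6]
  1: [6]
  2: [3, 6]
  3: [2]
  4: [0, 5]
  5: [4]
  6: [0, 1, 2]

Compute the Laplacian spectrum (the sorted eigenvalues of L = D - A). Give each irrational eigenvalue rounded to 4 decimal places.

[0, 0.2603, 0.6262, 1.4055, 2.2742, 3.0996, 4.3342]

Each diagonal entry of L is the vertex degree and each off-diagonal entry is -1 where an edge is present, 0 otherwise; in the order [0, 1, 2, 3, 4, 5, 6] the diagonal is [2, 1, 2, 1, 2, 1, 3]. L is symmetric positive semidefinite, so every eigenvalue is real and nonnegative.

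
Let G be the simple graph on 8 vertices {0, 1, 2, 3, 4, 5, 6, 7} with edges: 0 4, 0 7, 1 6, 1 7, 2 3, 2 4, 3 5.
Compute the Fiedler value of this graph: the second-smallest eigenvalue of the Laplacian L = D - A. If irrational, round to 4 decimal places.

0.1522

Reading degrees in the order [0, 1, 2, 3, 4, 5, 6, 7] gives [2, 2, 2, 2, 2, 1, 1, 2]; set D = diag(2, 2, 2, 2, 2, 1, 1, 2) and form L = D - A. The sorted Laplacian eigenvalues are [0, 0.1522, 0.5858, 1.2346, 2, 2.7654, 3.4142, 3.8478]; the algebraic connectivity is the second entry, 0.1522. The eigenvalues sum to 14, which equals trace(L) = 2|E|.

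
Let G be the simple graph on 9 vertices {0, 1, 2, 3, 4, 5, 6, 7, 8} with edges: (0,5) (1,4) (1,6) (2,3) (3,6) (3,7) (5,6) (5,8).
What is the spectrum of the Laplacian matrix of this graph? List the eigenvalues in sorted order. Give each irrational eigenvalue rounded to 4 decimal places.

[0, 0.2679, 0.3446, 1, 1, 1.7892, 3, 3.7321, 4.8662]

Reading degrees in the order [0, 1, 2, 3, 4, 5, 6, 7, 8] gives [1, 2, 1, 3, 1, 3, 3, 1, 1]; set D = diag(1, 2, 1, 3, 1, 3, 3, 1, 1) and form L = D - A. L is symmetric positive semidefinite, so every eigenvalue is real and nonnegative. The single zero eigenvalue shows the graph is connected. By the matrix-tree theorem the graph has (1/9) * product of the nonzero eigenvalues = 1 spanning tree.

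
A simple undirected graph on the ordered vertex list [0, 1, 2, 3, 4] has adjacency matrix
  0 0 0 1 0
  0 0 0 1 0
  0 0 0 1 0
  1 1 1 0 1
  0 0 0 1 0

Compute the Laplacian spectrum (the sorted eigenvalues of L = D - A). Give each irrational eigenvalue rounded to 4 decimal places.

With the vertex order [0, 1, 2, 3, 4], the degrees are [1, 1, 1, 4, 1], giving D = diag(1, 1, 1, 4, 1) and L = D - A. The multiplicity of 0 as a Laplacian eigenvalue equals the number of connected components. The single zero eigenvalue shows the graph is connected. The eigenvalues sum to 8, which equals trace(L) = 2|E|. By the matrix-tree theorem the graph has (1/5) * product of the nonzero eigenvalues = 1 spanning tree.

[0, 1, 1, 1, 5]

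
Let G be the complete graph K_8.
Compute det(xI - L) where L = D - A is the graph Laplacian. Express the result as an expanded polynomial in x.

x^8 - 56x^7 + 1344x^6 - 17920x^5 + 143360x^4 - 688128x^3 + 1835008x^2 - 2097152x

The graph has 8 vertices and degree multiset [7, 7, 7, 7, 7, 7, 7, 7]; D is the diagonal matrix of degrees and L = D - A. Computing det(xI - L) by cofactor expansion (or equivalently via sum-over-permutations) gives x^8 - 56x^7 + 1344x^6 - 17920x^5 + 143360x^4 - 688128x^3 + 1835008x^2 - 2097152x. The constant term is 0 because L is singular (the all-ones vector lies in its kernel). By the matrix-tree theorem the graph has (1/8) * product of the nonzero eigenvalues = 262144 spanning trees.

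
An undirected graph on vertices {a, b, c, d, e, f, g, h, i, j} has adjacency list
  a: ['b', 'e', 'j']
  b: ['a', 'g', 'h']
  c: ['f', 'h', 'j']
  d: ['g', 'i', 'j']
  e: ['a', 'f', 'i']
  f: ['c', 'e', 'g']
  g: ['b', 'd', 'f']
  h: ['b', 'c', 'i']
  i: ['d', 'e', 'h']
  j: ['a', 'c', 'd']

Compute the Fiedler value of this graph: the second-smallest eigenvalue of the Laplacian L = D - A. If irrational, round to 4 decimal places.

Each diagonal entry of L is the vertex degree and each off-diagonal entry is -1 where an edge is present, 0 otherwise; in the order [a, b, c, d, e, f, g, h, i, j] the diagonal is [3, 3, 3, 3, 3, 3, 3, 3, 3, 3]. The sorted Laplacian eigenvalues are [0, 2, 2, 2, 2, 2, 5, 5, 5, 5]; the algebraic connectivity is the second entry, 2. The largest eigenvalue, 5, is at most the vertex count 10. By the matrix-tree theorem the graph has (1/10) * product of the nonzero eigenvalues = 2000 spanning trees.

2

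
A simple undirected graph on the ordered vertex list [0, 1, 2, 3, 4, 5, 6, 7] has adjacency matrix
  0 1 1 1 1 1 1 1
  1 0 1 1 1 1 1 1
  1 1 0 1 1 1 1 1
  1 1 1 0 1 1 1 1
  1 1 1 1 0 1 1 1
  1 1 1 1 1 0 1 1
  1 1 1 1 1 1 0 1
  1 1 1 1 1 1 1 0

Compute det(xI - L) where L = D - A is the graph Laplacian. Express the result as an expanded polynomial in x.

x^8 - 56x^7 + 1344x^6 - 17920x^5 + 143360x^4 - 688128x^3 + 1835008x^2 - 2097152x

Each diagonal entry of L is the vertex degree and each off-diagonal entry is -1 where an edge is present, 0 otherwise; in the order [0, 1, 2, 3, 4, 5, 6, 7] the diagonal is [7, 7, 7, 7, 7, 7, 7, 7]. The eigenvalues of L are [0, 8, 8, 8, 8, 8, 8, 8]; the characteristic polynomial is the product of (x - lambda_i), which multiplies out to x^8 - 56x^7 + 1344x^6 - 17920x^5 + 143360x^4 - 688128x^3 + 1835008x^2 - 2097152x. The coefficient of x^7 equals -trace(L) = -56, matching the sum of degrees.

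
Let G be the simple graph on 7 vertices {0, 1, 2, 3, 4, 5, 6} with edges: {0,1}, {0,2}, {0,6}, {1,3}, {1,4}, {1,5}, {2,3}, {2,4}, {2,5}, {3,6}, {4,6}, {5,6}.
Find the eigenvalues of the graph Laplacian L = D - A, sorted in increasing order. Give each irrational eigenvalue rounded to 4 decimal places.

[0, 3, 3, 3, 4, 4, 7]

Reading degrees in the order [0, 1, 2, 3, 4, 5, 6] gives [3, 4, 4, 3, 3, 3, 4]; set D = diag(3, 4, 4, 3, 3, 3, 4) and form L = D - A. Diagonalising L (or applying a numerical eigensolver to the 7x7 matrix) gives the spectrum above. The single zero eigenvalue shows the graph is connected. The largest eigenvalue, 7, is at most the vertex count 7.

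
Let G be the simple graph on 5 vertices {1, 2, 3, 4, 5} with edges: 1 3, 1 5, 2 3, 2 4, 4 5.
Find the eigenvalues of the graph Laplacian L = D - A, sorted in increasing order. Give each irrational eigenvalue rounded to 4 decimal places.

Each diagonal entry of L is the vertex degree and each off-diagonal entry is -1 where an edge is present, 0 otherwise; in the order [1, 2, 3, 4, 5] the diagonal is [2, 2, 2, 2, 2]. Diagonalising L (or applying a numerical eigensolver to the 5x5 matrix) gives the spectrum above. The single zero eigenvalue shows the graph is connected. There is one zero in the spectrum, matching the 1 component.

[0, 1.3820, 1.3820, 3.6180, 3.6180]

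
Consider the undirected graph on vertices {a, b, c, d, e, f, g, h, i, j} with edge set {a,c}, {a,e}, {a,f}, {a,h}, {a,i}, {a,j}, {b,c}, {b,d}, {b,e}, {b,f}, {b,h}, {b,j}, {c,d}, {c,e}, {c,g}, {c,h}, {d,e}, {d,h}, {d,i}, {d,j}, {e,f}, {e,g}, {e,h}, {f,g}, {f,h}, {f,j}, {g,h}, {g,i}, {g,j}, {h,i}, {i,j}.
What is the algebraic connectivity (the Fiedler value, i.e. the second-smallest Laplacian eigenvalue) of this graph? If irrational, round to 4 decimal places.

With the vertex order [a, b, c, d, e, f, g, h, i, j], the degrees are [6, 6, 6, 6, 7, 6, 6, 8, 5, 6], giving D = diag(6, 6, 6, 6, 7, 6, 6, 8, 5, 6) and L = D - A. The smallest Laplacian eigenvalue is always 0. The next one, lambda_2 = 4.4489, measures how hard the graph is to disconnect: larger values mean better connectivity.

4.4489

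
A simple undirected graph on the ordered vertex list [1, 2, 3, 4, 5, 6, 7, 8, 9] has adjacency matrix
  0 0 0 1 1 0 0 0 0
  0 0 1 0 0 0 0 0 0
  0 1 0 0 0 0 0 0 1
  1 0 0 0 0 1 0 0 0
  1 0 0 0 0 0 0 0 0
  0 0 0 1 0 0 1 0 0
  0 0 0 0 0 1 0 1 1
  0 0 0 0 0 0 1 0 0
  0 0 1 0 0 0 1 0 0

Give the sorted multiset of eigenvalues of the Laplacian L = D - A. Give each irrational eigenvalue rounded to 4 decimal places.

[0, 0.1506, 0.4266, 1, 1.4229, 2.1724, 3, 3.4576, 4.3699]

Reading degrees in the order [1, 2, 3, 4, 5, 6, 7, 8, 9] gives [2, 1, 2, 2, 1, 2, 3, 1, 2]; set D = diag(2, 1, 2, 2, 1, 2, 3, 1, 2) and form L = D - A. Diagonalising L (or applying a numerical eigensolver to the 9x9 matrix) gives the spectrum above. The single zero eigenvalue shows the graph is connected.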